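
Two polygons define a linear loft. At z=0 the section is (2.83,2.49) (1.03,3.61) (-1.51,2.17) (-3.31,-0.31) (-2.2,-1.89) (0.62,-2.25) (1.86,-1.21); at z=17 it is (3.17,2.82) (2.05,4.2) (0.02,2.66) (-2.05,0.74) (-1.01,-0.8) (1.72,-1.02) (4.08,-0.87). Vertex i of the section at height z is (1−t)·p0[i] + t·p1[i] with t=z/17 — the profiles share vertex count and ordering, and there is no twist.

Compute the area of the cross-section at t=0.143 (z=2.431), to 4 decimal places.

Area at t=0.143: 22.7077

Cross-section at t=0.143: each vertex is (1-t)·p0[i] + t·p1[i].
  v1: (1-0.143)·(2.83,2.49) + 0.143·(3.17,2.82) = (2.8786,2.5372)
  v2: (1-0.143)·(1.03,3.61) + 0.143·(2.05,4.2) = (1.1759,3.6944)
  v3: (1-0.143)·(-1.51,2.17) + 0.143·(0.02,2.66) = (-1.2912,2.2401)
  v4: (1-0.143)·(-3.31,-0.31) + 0.143·(-2.05,0.74) = (-3.1298,-0.1599)
  v5: (1-0.143)·(-2.2,-1.89) + 0.143·(-1.01,-0.8) = (-2.0298,-1.7341)
  v6: (1-0.143)·(0.62,-2.25) + 0.143·(1.72,-1.02) = (0.7773,-2.0741)
  v7: (1-0.143)·(1.86,-1.21) + 0.143·(4.08,-0.87) = (2.1775,-1.1614)
Shoelace sum Σ(x_i·y_{i+1} − x_{i+1}·y_i):
  i=1: 2.8786·3.6944 − 1.1759·2.5372 = +7.6513 (running +7.6513)
  i=2: 1.1759·2.2401 − -1.2912·3.6944 = +7.4042 (running +15.0555)
  i=3: -1.2912·-0.1599 − -3.1298·2.2401 = +7.2174 (running +22.2729)
  i=4: -3.1298·-1.7341 − -2.0298·-0.1599 = +5.1030 (running +27.3760)
  i=5: -2.0298·-2.0741 − 0.7773·-1.7341 = +5.5580 (running +32.9340)
  i=6: 0.7773·-1.1614 − 2.1775·-2.0741 = +3.6136 (running +36.5476)
  i=7: 2.1775·2.5372 − 2.8786·-1.1614 = +8.8678 (running +45.4154)
Area = |Σ|/2 = |45.4154|/2 = 22.7077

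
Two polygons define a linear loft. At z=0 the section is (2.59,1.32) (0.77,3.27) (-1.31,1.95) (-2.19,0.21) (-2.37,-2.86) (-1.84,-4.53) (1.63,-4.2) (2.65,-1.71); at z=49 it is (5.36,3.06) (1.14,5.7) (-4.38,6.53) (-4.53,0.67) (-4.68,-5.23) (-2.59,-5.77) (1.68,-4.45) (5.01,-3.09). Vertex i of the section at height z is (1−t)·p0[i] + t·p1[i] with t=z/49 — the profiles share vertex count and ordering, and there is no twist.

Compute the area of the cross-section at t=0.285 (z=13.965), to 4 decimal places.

Cross-section at t=0.285: each vertex is (1-t)·p0[i] + t·p1[i].
  v1: (1-0.285)·(2.59,1.32) + 0.285·(5.36,3.06) = (3.3795,1.8159)
  v2: (1-0.285)·(0.77,3.27) + 0.285·(1.14,5.7) = (0.8755,3.9626)
  v3: (1-0.285)·(-1.31,1.95) + 0.285·(-4.38,6.53) = (-2.1850,3.2553)
  v4: (1-0.285)·(-2.19,0.21) + 0.285·(-4.53,0.67) = (-2.8569,0.3411)
  v5: (1-0.285)·(-2.37,-2.86) + 0.285·(-4.68,-5.23) = (-3.0284,-3.5354)
  v6: (1-0.285)·(-1.84,-4.53) + 0.285·(-2.59,-5.77) = (-2.0537,-4.8834)
  v7: (1-0.285)·(1.63,-4.2) + 0.285·(1.68,-4.45) = (1.6442,-4.2713)
  v8: (1-0.285)·(2.65,-1.71) + 0.285·(5.01,-3.09) = (3.3226,-2.1033)
Shoelace sum Σ(x_i·y_{i+1} − x_{i+1}·y_i):
  i=1: 3.3795·3.9626 − 0.8755·1.8159 = +11.8015 (running +11.8015)
  i=2: 0.8755·3.2553 − -2.1850·3.9626 = +11.5078 (running +23.3093)
  i=3: -2.1850·0.3411 − -2.8569·3.2553 = +8.5548 (running +31.8641)
  i=4: -2.8569·-3.5354 − -3.0284·0.3411 = +11.1334 (running +42.9975)
  i=5: -3.0284·-4.8834 − -2.0537·-3.5354 = +7.5277 (running +50.5252)
  i=6: -2.0537·-4.2713 − 1.6442·-4.8834 = +16.8016 (running +67.3268)
  i=7: 1.6442·-2.1033 − 3.3226·-4.2713 = +10.7333 (running +78.0601)
  i=8: 3.3226·1.8159 − 3.3795·-2.1033 = +13.1415 (running +91.2016)
Area = |Σ|/2 = |91.2016|/2 = 45.6008

Area at t=0.285: 45.6008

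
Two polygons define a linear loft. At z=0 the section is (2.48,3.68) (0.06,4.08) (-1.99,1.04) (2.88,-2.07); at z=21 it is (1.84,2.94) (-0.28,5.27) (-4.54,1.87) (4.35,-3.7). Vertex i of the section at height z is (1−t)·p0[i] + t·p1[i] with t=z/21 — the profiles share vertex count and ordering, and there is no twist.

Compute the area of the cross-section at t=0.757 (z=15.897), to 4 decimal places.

Cross-section at t=0.757: each vertex is (1-t)·p0[i] + t·p1[i].
  v1: (1-0.757)·(2.48,3.68) + 0.757·(1.84,2.94) = (1.9955,3.1198)
  v2: (1-0.757)·(0.06,4.08) + 0.757·(-0.28,5.27) = (-0.1974,4.9808)
  v3: (1-0.757)·(-1.99,1.04) + 0.757·(-4.54,1.87) = (-3.9204,1.6683)
  v4: (1-0.757)·(2.88,-2.07) + 0.757·(4.35,-3.7) = (3.9928,-3.3039)
Shoelace sum Σ(x_i·y_{i+1} − x_{i+1}·y_i):
  i=1: 1.9955·4.9808 − -0.1974·3.1198 = +10.5551 (running +10.5551)
  i=2: -0.1974·1.6683 − -3.9204·4.9808 = +19.1973 (running +29.7524)
  i=3: -3.9204·-3.3039 − 3.9928·1.6683 = +6.2913 (running +36.0437)
  i=4: 3.9928·3.1198 − 1.9955·-3.3039 = +19.0498 (running +55.0935)
Area = |Σ|/2 = |55.0935|/2 = 27.5468

Area at t=0.757: 27.5468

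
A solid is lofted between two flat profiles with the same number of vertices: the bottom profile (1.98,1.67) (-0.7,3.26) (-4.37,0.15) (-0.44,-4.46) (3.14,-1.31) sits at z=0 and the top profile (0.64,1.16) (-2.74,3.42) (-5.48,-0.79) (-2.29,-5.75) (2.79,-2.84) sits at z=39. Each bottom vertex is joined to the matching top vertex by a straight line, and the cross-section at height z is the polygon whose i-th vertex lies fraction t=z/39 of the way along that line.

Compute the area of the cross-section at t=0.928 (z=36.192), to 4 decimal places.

Area at t=0.928: 41.0384

Cross-section at t=0.928: each vertex is (1-t)·p0[i] + t·p1[i].
  v1: (1-0.928)·(1.98,1.67) + 0.928·(0.64,1.16) = (0.7365,1.1967)
  v2: (1-0.928)·(-0.7,3.26) + 0.928·(-2.74,3.42) = (-2.5931,3.4085)
  v3: (1-0.928)·(-4.37,0.15) + 0.928·(-5.48,-0.79) = (-5.4001,-0.7223)
  v4: (1-0.928)·(-0.44,-4.46) + 0.928·(-2.29,-5.75) = (-2.1568,-5.6571)
  v5: (1-0.928)·(3.14,-1.31) + 0.928·(2.79,-2.84) = (2.8152,-2.7298)
Shoelace sum Σ(x_i·y_{i+1} − x_{i+1}·y_i):
  i=1: 0.7365·3.4085 − -2.5931·1.1967 = +5.6135 (running +5.6135)
  i=2: -2.5931·-0.7223 − -5.4001·3.4085 = +20.2791 (running +25.8926)
  i=3: -5.4001·-5.6571 − -2.1568·-0.7223 = +28.9910 (running +54.8836)
  i=4: -2.1568·-2.7298 − 2.8152·-5.6571 = +21.8136 (running +76.6973)
  i=5: 2.8152·1.1967 − 0.7365·-2.7298 = +5.3795 (running +82.0768)
Area = |Σ|/2 = |82.0768|/2 = 41.0384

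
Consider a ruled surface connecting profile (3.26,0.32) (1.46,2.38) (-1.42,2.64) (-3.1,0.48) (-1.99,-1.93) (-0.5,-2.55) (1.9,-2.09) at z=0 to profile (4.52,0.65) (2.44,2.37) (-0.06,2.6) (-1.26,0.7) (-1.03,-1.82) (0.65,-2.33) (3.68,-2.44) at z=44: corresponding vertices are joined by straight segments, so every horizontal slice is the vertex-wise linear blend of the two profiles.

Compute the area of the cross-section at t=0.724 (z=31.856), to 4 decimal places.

Cross-section at t=0.724: each vertex is (1-t)·p0[i] + t·p1[i].
  v1: (1-0.724)·(3.26,0.32) + 0.724·(4.52,0.65) = (4.1722,0.5589)
  v2: (1-0.724)·(1.46,2.38) + 0.724·(2.44,2.37) = (2.1695,2.3728)
  v3: (1-0.724)·(-1.42,2.64) + 0.724·(-0.06,2.6) = (-0.4354,2.6110)
  v4: (1-0.724)·(-3.1,0.48) + 0.724·(-1.26,0.7) = (-1.7678,0.6393)
  v5: (1-0.724)·(-1.99,-1.93) + 0.724·(-1.03,-1.82) = (-1.2950,-1.8504)
  v6: (1-0.724)·(-0.5,-2.55) + 0.724·(0.65,-2.33) = (0.3326,-2.3907)
  v7: (1-0.724)·(1.9,-2.09) + 0.724·(3.68,-2.44) = (3.1887,-2.3434)
Shoelace sum Σ(x_i·y_{i+1} − x_{i+1}·y_i):
  i=1: 4.1722·2.3728 − 2.1695·0.5589 = +8.6871 (running +8.6871)
  i=2: 2.1695·2.6110 − -0.4354·2.3728 = +6.6977 (running +15.3848)
  i=3: -0.4354·0.6393 − -1.7678·2.6110 = +4.3376 (running +19.7224)
  i=4: -1.7678·-1.8504 − -1.2950·0.6393 = +4.0990 (running +23.8214)
  i=5: -1.2950·-2.3907 − 0.3326·-1.8504 = +3.7113 (running +27.5327)
  i=6: 0.3326·-2.3434 − 3.1887·-2.3907 = +6.8439 (running +34.3766)
  i=7: 3.1887·0.5589 − 4.1722·-2.3434 = +11.5595 (running +45.9361)
Area = |Σ|/2 = |45.9361|/2 = 22.9681

Area at t=0.724: 22.9681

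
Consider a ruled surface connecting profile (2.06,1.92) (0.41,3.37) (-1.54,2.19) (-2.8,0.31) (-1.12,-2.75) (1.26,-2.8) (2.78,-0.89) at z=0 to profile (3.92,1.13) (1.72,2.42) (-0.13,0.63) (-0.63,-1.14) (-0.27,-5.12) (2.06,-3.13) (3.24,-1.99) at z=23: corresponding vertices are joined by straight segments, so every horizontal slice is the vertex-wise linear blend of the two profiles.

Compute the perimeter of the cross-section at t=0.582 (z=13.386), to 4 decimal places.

Cross-section at t=0.582: each vertex is (1-t)·p0[i] + t·p1[i].
  v1: (1-0.582)·(2.06,1.92) + 0.582·(3.92,1.13) = (3.1425,1.4602)
  v2: (1-0.582)·(0.41,3.37) + 0.582·(1.72,2.42) = (1.1724,2.8171)
  v3: (1-0.582)·(-1.54,2.19) + 0.582·(-0.13,0.63) = (-0.7194,1.2821)
  v4: (1-0.582)·(-2.8,0.31) + 0.582·(-0.63,-1.14) = (-1.5371,-0.5339)
  v5: (1-0.582)·(-1.12,-2.75) + 0.582·(-0.27,-5.12) = (-0.6253,-4.1293)
  v6: (1-0.582)·(1.26,-2.8) + 0.582·(2.06,-3.13) = (1.7256,-2.9921)
  v7: (1-0.582)·(2.78,-0.89) + 0.582·(3.24,-1.99) = (3.0477,-1.5302)
Perimeter = Σ |v_{i+1} − v_i|:
  edge 1→2: √(-1.9701² + 1.3569²) = 2.3922 (running 2.3922)
  edge 2→3: √(-1.8918² + -1.5350²) = 2.4362 (running 4.8284)
  edge 3→4: √(-0.8177² + -1.8160²) = 1.9916 (running 6.8200)
  edge 4→5: √(0.9118² + -3.5954²) = 3.7092 (running 10.5292)
  edge 5→6: √(2.3509² + 1.1373²) = 2.6115 (running 13.1407)
  edge 6→7: √(1.3221² + 1.4619²) = 1.9710 (running 15.1118)
  edge 7→1: √(0.0948² + 2.9904²) = 2.9919 (running 18.1037)
Perimeter = 18.1037

Perimeter at t=0.582: 18.1037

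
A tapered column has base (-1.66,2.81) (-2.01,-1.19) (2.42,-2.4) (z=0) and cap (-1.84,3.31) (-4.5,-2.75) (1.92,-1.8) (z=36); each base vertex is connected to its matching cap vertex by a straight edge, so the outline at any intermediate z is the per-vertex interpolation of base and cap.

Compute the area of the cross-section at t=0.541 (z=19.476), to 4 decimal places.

Area at t=0.541: 14.1148

Cross-section at t=0.541: each vertex is (1-t)·p0[i] + t·p1[i].
  v1: (1-0.541)·(-1.66,2.81) + 0.541·(-1.84,3.31) = (-1.7574,3.0805)
  v2: (1-0.541)·(-2.01,-1.19) + 0.541·(-4.5,-2.75) = (-3.3571,-2.0340)
  v3: (1-0.541)·(2.42,-2.4) + 0.541·(1.92,-1.8) = (2.1495,-2.0754)
Shoelace sum Σ(x_i·y_{i+1} − x_{i+1}·y_i):
  i=1: -1.7574·-2.0340 − -3.3571·3.0805 = +13.9160 (running +13.9160)
  i=2: -3.3571·-2.0754 − 2.1495·-2.0340 = +11.3393 (running +25.2553)
  i=3: 2.1495·3.0805 − -1.7574·-2.0754 = +2.9743 (running +28.2295)
Area = |Σ|/2 = |28.2295|/2 = 14.1148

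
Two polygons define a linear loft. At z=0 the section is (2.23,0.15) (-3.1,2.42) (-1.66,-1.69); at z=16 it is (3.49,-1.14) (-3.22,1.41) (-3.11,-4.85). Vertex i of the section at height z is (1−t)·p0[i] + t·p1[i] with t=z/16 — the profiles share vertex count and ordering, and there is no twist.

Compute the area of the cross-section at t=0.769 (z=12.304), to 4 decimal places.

Cross-section at t=0.769: each vertex is (1-t)·p0[i] + t·p1[i].
  v1: (1-0.769)·(2.23,0.15) + 0.769·(3.49,-1.14) = (3.1989,-0.8420)
  v2: (1-0.769)·(-3.1,2.42) + 0.769·(-3.22,1.41) = (-3.1923,1.6433)
  v3: (1-0.769)·(-1.66,-1.69) + 0.769·(-3.11,-4.85) = (-2.7750,-4.1200)
Shoelace sum Σ(x_i·y_{i+1} − x_{i+1}·y_i):
  i=1: 3.1989·1.6433 − -3.1923·-0.8420 = +2.5689 (running +2.5689)
  i=2: -3.1923·-4.1200 − -2.7750·1.6433 = +17.7126 (running +20.2815)
  i=3: -2.7750·-0.8420 − 3.1989·-4.1200 = +15.5164 (running +35.7979)
Area = |Σ|/2 = |35.7979|/2 = 17.8989

Area at t=0.769: 17.8989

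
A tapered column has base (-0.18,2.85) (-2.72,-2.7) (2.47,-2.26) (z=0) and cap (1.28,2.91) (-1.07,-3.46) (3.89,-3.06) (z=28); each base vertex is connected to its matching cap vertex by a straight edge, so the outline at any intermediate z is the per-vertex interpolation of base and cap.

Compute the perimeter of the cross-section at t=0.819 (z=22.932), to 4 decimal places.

Cross-section at t=0.819: each vertex is (1-t)·p0[i] + t·p1[i].
  v1: (1-0.819)·(-0.18,2.85) + 0.819·(1.28,2.91) = (1.0157,2.8991)
  v2: (1-0.819)·(-2.72,-2.7) + 0.819·(-1.07,-3.46) = (-1.3687,-3.3224)
  v3: (1-0.819)·(2.47,-2.26) + 0.819·(3.89,-3.06) = (3.6330,-2.9152)
Perimeter = Σ |v_{i+1} − v_i|:
  edge 1→2: √(-2.3844² + -6.2216²) = 6.6628 (running 6.6628)
  edge 2→3: √(5.0016² + 0.4072²) = 5.0182 (running 11.6810)
  edge 3→1: √(-2.6172² + 5.8143²) = 6.3762 (running 18.0573)
Perimeter = 18.0573

Perimeter at t=0.819: 18.0573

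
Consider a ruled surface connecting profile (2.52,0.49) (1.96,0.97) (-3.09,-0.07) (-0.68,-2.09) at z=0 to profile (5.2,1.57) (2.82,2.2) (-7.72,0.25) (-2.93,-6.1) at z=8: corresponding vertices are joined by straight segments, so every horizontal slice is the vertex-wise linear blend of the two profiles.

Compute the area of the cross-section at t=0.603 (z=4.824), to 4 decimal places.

Cross-section at t=0.603: each vertex is (1-t)·p0[i] + t·p1[i].
  v1: (1-0.603)·(2.52,0.49) + 0.603·(5.2,1.57) = (4.1360,1.1412)
  v2: (1-0.603)·(1.96,0.97) + 0.603·(2.82,2.2) = (2.4786,1.7117)
  v3: (1-0.603)·(-3.09,-0.07) + 0.603·(-7.72,0.25) = (-5.8819,0.1230)
  v4: (1-0.603)·(-0.68,-2.09) + 0.603·(-2.93,-6.1) = (-2.0368,-4.5080)
Shoelace sum Σ(x_i·y_{i+1} − x_{i+1}·y_i):
  i=1: 4.1360·1.7117 − 2.4786·1.1412 = +4.2510 (running +4.2510)
  i=2: 2.4786·0.1230 − -5.8819·1.7117 = +10.3727 (running +14.6237)
  i=3: -5.8819·-4.5080 − -2.0368·0.1230 = +26.7662 (running +41.3899)
  i=4: -2.0368·1.1412 − 4.1360·-4.5080 = +16.3210 (running +57.7108)
Area = |Σ|/2 = |57.7108|/2 = 28.8554

Area at t=0.603: 28.8554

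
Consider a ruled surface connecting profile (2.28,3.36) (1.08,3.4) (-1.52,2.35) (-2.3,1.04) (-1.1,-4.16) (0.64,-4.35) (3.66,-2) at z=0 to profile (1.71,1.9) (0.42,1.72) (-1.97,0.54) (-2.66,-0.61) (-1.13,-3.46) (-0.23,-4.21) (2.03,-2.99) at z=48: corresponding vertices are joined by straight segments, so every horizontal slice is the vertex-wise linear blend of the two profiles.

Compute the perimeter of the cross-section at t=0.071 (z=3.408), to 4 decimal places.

Cross-section at t=0.071: each vertex is (1-t)·p0[i] + t·p1[i].
  v1: (1-0.071)·(2.28,3.36) + 0.071·(1.71,1.9) = (2.2395,3.2563)
  v2: (1-0.071)·(1.08,3.4) + 0.071·(0.42,1.72) = (1.0331,3.2807)
  v3: (1-0.071)·(-1.52,2.35) + 0.071·(-1.97,0.54) = (-1.5519,2.2215)
  v4: (1-0.071)·(-2.3,1.04) + 0.071·(-2.66,-0.61) = (-2.3256,0.9229)
  v5: (1-0.071)·(-1.1,-4.16) + 0.071·(-1.13,-3.46) = (-1.1021,-4.1103)
  v6: (1-0.071)·(0.64,-4.35) + 0.071·(-0.23,-4.21) = (0.5782,-4.3401)
  v7: (1-0.071)·(3.66,-2) + 0.071·(2.03,-2.99) = (3.5443,-2.0703)
Perimeter = Σ |v_{i+1} − v_i|:
  edge 1→2: √(-1.2064² + 0.0244²) = 1.2066 (running 1.2066)
  edge 2→3: √(-2.5851² + -1.0592²) = 2.7937 (running 4.0003)
  edge 3→4: √(-0.7736² + -1.2986²) = 1.5116 (running 5.5119)
  edge 4→5: √(1.2234² + -5.0332²) = 5.1797 (running 10.6916)
  edge 5→6: √(1.6804² + -0.2298²) = 1.6960 (running 12.3876)
  edge 6→7: √(2.9660² + 2.2698²) = 3.7349 (running 16.1225)
  edge 7→1: √(-1.3047² + 5.3266²) = 5.4841 (running 21.6066)
Perimeter = 21.6066

Perimeter at t=0.071: 21.6066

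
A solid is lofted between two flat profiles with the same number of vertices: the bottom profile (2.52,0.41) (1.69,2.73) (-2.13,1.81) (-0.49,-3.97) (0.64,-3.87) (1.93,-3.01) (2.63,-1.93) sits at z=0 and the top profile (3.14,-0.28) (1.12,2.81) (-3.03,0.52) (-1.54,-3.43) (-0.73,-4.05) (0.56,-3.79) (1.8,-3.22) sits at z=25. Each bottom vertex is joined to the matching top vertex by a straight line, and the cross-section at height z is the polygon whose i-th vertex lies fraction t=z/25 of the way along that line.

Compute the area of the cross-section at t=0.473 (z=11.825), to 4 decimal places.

Area at t=0.473: 23.8650

Cross-section at t=0.473: each vertex is (1-t)·p0[i] + t·p1[i].
  v1: (1-0.473)·(2.52,0.41) + 0.473·(3.14,-0.28) = (2.8133,0.0836)
  v2: (1-0.473)·(1.69,2.73) + 0.473·(1.12,2.81) = (1.4204,2.7678)
  v3: (1-0.473)·(-2.13,1.81) + 0.473·(-3.03,0.52) = (-2.5557,1.1998)
  v4: (1-0.473)·(-0.49,-3.97) + 0.473·(-1.54,-3.43) = (-0.9867,-3.7146)
  v5: (1-0.473)·(0.64,-3.87) + 0.473·(-0.73,-4.05) = (-0.0080,-3.9551)
  v6: (1-0.473)·(1.93,-3.01) + 0.473·(0.56,-3.79) = (1.2820,-3.3789)
  v7: (1-0.473)·(2.63,-1.93) + 0.473·(1.8,-3.22) = (2.2374,-2.5402)
Shoelace sum Σ(x_i·y_{i+1} − x_{i+1}·y_i):
  i=1: 2.8133·2.7678 − 1.4204·0.0836 = +7.6679 (running +7.6679)
  i=2: 1.4204·1.1998 − -2.5557·2.7678 = +8.7780 (running +16.4459)
  i=3: -2.5557·-3.7146 − -0.9867·1.1998 = +10.6772 (running +27.1230)
  i=4: -0.9867·-3.9551 − -0.0080·-3.7146 = +3.8726 (running +30.9956)
  i=5: -0.0080·-3.3789 − 1.2820·-3.9551 = +5.0975 (running +36.0931)
  i=6: 1.2820·-2.5402 − 2.2374·-3.3789 = +4.3036 (running +40.3967)
  i=7: 2.2374·0.0836 − 2.8133·-2.5402 = +7.3333 (running +47.7300)
Area = |Σ|/2 = |47.7300|/2 = 23.8650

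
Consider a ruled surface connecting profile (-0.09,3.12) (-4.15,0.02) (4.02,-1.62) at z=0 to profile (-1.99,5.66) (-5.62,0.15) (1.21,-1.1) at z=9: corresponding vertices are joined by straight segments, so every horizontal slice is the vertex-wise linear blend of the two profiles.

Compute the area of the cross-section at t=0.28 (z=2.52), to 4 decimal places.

Area at t=0.28: 17.7273

Cross-section at t=0.28: each vertex is (1-t)·p0[i] + t·p1[i].
  v1: (1-0.28)·(-0.09,3.12) + 0.28·(-1.99,5.66) = (-0.6220,3.8312)
  v2: (1-0.28)·(-4.15,0.02) + 0.28·(-5.62,0.15) = (-4.5616,0.0564)
  v3: (1-0.28)·(4.02,-1.62) + 0.28·(1.21,-1.1) = (3.2332,-1.4744)
Shoelace sum Σ(x_i·y_{i+1} − x_{i+1}·y_i):
  i=1: -0.6220·0.0564 − -4.5616·3.8312 = +17.4413 (running +17.4413)
  i=2: -4.5616·-1.4744 − 3.2332·0.0564 = +6.5433 (running +23.9846)
  i=3: 3.2332·3.8312 − -0.6220·-1.4744 = +11.4700 (running +35.4546)
Area = |Σ|/2 = |35.4546|/2 = 17.7273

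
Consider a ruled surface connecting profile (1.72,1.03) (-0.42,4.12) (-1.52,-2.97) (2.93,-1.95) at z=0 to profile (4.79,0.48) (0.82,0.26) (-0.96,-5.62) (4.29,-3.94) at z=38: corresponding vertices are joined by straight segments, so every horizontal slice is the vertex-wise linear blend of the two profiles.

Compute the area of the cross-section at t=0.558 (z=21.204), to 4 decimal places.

Cross-section at t=0.558: each vertex is (1-t)·p0[i] + t·p1[i].
  v1: (1-0.558)·(1.72,1.03) + 0.558·(4.79,0.48) = (3.4331,0.7231)
  v2: (1-0.558)·(-0.42,4.12) + 0.558·(0.82,0.26) = (0.2719,1.9661)
  v3: (1-0.558)·(-1.52,-2.97) + 0.558·(-0.96,-5.62) = (-1.2075,-4.4487)
  v4: (1-0.558)·(2.93,-1.95) + 0.558·(4.29,-3.94) = (3.6889,-3.0604)
Shoelace sum Σ(x_i·y_{i+1} − x_{i+1}·y_i):
  i=1: 3.4331·1.9661 − 0.2719·0.7231 = +6.5532 (running +6.5532)
  i=2: 0.2719·-4.4487 − -1.2075·1.9661 = +1.1644 (running +7.7176)
  i=3: -1.2075·-3.0604 − 3.6889·-4.4487 = +20.1062 (running +27.8239)
  i=4: 3.6889·0.7231 − 3.4331·-3.0604 = +13.1740 (running +40.9979)
Area = |Σ|/2 = |40.9979|/2 = 20.4989

Area at t=0.558: 20.4989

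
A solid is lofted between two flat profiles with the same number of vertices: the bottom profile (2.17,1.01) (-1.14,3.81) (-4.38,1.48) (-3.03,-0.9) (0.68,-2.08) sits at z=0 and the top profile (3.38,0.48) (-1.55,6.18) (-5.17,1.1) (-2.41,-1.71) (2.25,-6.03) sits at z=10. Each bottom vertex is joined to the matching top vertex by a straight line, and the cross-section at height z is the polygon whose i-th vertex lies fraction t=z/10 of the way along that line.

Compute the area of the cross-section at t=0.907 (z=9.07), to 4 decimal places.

Area at t=0.907: 48.5458

Cross-section at t=0.907: each vertex is (1-t)·p0[i] + t·p1[i].
  v1: (1-0.907)·(2.17,1.01) + 0.907·(3.38,0.48) = (3.2675,0.5293)
  v2: (1-0.907)·(-1.14,3.81) + 0.907·(-1.55,6.18) = (-1.5119,5.9596)
  v3: (1-0.907)·(-4.38,1.48) + 0.907·(-5.17,1.1) = (-5.0965,1.1353)
  v4: (1-0.907)·(-3.03,-0.9) + 0.907·(-2.41,-1.71) = (-2.4677,-1.6347)
  v5: (1-0.907)·(0.68,-2.08) + 0.907·(2.25,-6.03) = (2.1040,-5.6627)
Shoelace sum Σ(x_i·y_{i+1} − x_{i+1}·y_i):
  i=1: 3.2675·5.9596 − -1.5119·0.5293 = +20.2730 (running +20.2730)
  i=2: -1.5119·1.1353 − -5.0965·5.9596 = +28.6567 (running +48.9297)
  i=3: -5.0965·-1.6347 − -2.4677·1.1353 = +11.1328 (running +60.0625)
  i=4: -2.4677·-5.6627 − 2.1040·-1.6347 = +17.4128 (running +77.4753)
  i=5: 2.1040·0.5293 − 3.2675·-5.6627 = +19.6162 (running +97.0915)
Area = |Σ|/2 = |97.0915|/2 = 48.5458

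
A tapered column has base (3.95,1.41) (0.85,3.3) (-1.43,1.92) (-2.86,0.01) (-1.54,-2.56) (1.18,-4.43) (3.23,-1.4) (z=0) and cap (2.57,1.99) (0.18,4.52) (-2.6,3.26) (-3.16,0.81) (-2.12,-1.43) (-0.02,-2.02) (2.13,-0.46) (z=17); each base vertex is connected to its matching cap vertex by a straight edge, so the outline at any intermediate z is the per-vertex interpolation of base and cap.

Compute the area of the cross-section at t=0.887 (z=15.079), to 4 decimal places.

Area at t=0.887: 26.6129

Cross-section at t=0.887: each vertex is (1-t)·p0[i] + t·p1[i].
  v1: (1-0.887)·(3.95,1.41) + 0.887·(2.57,1.99) = (2.7259,1.9245)
  v2: (1-0.887)·(0.85,3.3) + 0.887·(0.18,4.52) = (0.2557,4.3821)
  v3: (1-0.887)·(-1.43,1.92) + 0.887·(-2.6,3.26) = (-2.4678,3.1086)
  v4: (1-0.887)·(-2.86,0.01) + 0.887·(-3.16,0.81) = (-3.1261,0.7196)
  v5: (1-0.887)·(-1.54,-2.56) + 0.887·(-2.12,-1.43) = (-2.0545,-1.5577)
  v6: (1-0.887)·(1.18,-4.43) + 0.887·(-0.02,-2.02) = (0.1156,-2.2923)
  v7: (1-0.887)·(3.23,-1.4) + 0.887·(2.13,-0.46) = (2.2543,-0.5662)
Shoelace sum Σ(x_i·y_{i+1} − x_{i+1}·y_i):
  i=1: 2.7259·4.3821 − 0.2557·1.9245 = +11.4533 (running +11.4533)
  i=2: 0.2557·3.1086 − -2.4678·4.3821 = +11.6091 (running +23.0624)
  i=3: -2.4678·0.7196 − -3.1261·3.1086 = +7.9419 (running +31.0044)
  i=4: -3.1261·-1.5577 − -2.0545·0.7196 = +6.3479 (running +37.3522)
  i=5: -2.0545·-2.2923 − 0.1156·-1.5577 = +4.8896 (running +42.2418)
  i=6: 0.1156·-0.5662 − 2.2543·-2.2923 = +5.1021 (running +47.3440)
  i=7: 2.2543·1.9245 − 2.7259·-0.5662 = +5.8818 (running +53.2257)
Area = |Σ|/2 = |53.2257|/2 = 26.6129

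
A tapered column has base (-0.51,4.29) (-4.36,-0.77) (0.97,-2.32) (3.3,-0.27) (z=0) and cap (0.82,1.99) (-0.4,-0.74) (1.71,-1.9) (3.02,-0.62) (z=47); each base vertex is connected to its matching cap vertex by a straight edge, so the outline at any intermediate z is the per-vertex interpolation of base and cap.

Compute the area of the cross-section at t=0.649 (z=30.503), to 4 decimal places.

Area at t=0.649: 12.0285

Cross-section at t=0.649: each vertex is (1-t)·p0[i] + t·p1[i].
  v1: (1-0.649)·(-0.51,4.29) + 0.649·(0.82,1.99) = (0.3532,2.7973)
  v2: (1-0.649)·(-4.36,-0.77) + 0.649·(-0.4,-0.74) = (-1.7900,-0.7505)
  v3: (1-0.649)·(0.97,-2.32) + 0.649·(1.71,-1.9) = (1.4503,-2.0474)
  v4: (1-0.649)·(3.3,-0.27) + 0.649·(3.02,-0.62) = (3.1183,-0.4972)
Shoelace sum Σ(x_i·y_{i+1} − x_{i+1}·y_i):
  i=1: 0.3532·-0.7505 − -1.7900·2.7973 = +4.7420 (running +4.7420)
  i=2: -1.7900·-2.0474 − 1.4503·-0.7505 = +4.7533 (running +9.4953)
  i=3: 1.4503·-0.4972 − 3.1183·-2.0474 = +5.6634 (running +15.1587)
  i=4: 3.1183·2.7973 − 0.3532·-0.4972 = +8.8983 (running +24.0570)
Area = |Σ|/2 = |24.0570|/2 = 12.0285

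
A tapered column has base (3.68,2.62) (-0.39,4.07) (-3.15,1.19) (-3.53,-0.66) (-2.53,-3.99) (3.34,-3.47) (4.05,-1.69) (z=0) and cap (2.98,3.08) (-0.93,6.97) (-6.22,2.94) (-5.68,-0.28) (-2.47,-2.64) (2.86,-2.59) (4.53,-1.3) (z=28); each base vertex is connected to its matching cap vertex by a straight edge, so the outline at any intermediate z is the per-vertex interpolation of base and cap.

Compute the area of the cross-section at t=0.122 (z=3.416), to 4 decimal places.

Cross-section at t=0.122: each vertex is (1-t)·p0[i] + t·p1[i].
  v1: (1-0.122)·(3.68,2.62) + 0.122·(2.98,3.08) = (3.5946,2.6761)
  v2: (1-0.122)·(-0.39,4.07) + 0.122·(-0.93,6.97) = (-0.4559,4.4238)
  v3: (1-0.122)·(-3.15,1.19) + 0.122·(-6.22,2.94) = (-3.5245,1.4035)
  v4: (1-0.122)·(-3.53,-0.66) + 0.122·(-5.68,-0.28) = (-3.7923,-0.6136)
  v5: (1-0.122)·(-2.53,-3.99) + 0.122·(-2.47,-2.64) = (-2.5227,-3.8253)
  v6: (1-0.122)·(3.34,-3.47) + 0.122·(2.86,-2.59) = (3.2814,-3.3626)
  v7: (1-0.122)·(4.05,-1.69) + 0.122·(4.53,-1.3) = (4.1086,-1.6424)
Shoelace sum Σ(x_i·y_{i+1} − x_{i+1}·y_i):
  i=1: 3.5946·4.4238 − -0.4559·2.6761 = +17.1218 (running +17.1218)
  i=2: -0.4559·1.4035 − -3.5245·4.4238 = +14.9520 (running +32.0738)
  i=3: -3.5245·-0.6136 − -3.7923·1.4035 = +7.4853 (running +39.5591)
  i=4: -3.7923·-3.8253 − -2.5227·-0.6136 = +12.9587 (running +52.5178)
  i=5: -2.5227·-3.3626 − 3.2814·-3.8253 = +21.0354 (running +73.5531)
  i=6: 3.2814·-1.6424 − 4.1086·-3.3626 = +8.4261 (running +81.9792)
  i=7: 4.1086·2.6761 − 3.5946·-1.6424 = +16.8988 (running +98.8781)
Area = |Σ|/2 = |98.8781|/2 = 49.4390

Area at t=0.122: 49.4390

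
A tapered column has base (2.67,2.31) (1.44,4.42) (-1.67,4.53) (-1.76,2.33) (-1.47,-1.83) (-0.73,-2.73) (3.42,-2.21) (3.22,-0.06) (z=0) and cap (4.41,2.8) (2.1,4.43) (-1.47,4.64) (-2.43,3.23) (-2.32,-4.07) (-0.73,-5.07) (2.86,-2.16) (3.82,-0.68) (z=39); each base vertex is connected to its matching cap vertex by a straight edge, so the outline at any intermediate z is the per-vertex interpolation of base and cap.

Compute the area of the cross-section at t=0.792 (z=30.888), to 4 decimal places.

Cross-section at t=0.792: each vertex is (1-t)·p0[i] + t·p1[i].
  v1: (1-0.792)·(2.67,2.31) + 0.792·(4.41,2.8) = (4.0481,2.6981)
  v2: (1-0.792)·(1.44,4.42) + 0.792·(2.1,4.43) = (1.9627,4.4279)
  v3: (1-0.792)·(-1.67,4.53) + 0.792·(-1.47,4.64) = (-1.5116,4.6171)
  v4: (1-0.792)·(-1.76,2.33) + 0.792·(-2.43,3.23) = (-2.2906,3.0428)
  v5: (1-0.792)·(-1.47,-1.83) + 0.792·(-2.32,-4.07) = (-2.1432,-3.6041)
  v6: (1-0.792)·(-0.73,-2.73) + 0.792·(-0.73,-5.07) = (-0.7300,-4.5833)
  v7: (1-0.792)·(3.42,-2.21) + 0.792·(2.86,-2.16) = (2.9765,-2.1704)
  v8: (1-0.792)·(3.22,-0.06) + 0.792·(3.82,-0.68) = (3.6952,-0.5510)
Shoelace sum Σ(x_i·y_{i+1} − x_{i+1}·y_i):
  i=1: 4.0481·4.4279 − 1.9627·2.6981 = +12.6290 (running +12.6290)
  i=2: 1.9627·4.6171 − -1.5116·4.4279 = +15.7554 (running +28.3844)
  i=3: -1.5116·3.0428 − -2.2906·4.6171 = +5.9767 (running +34.3610)
  i=4: -2.2906·-3.6041 − -2.1432·3.0428 = +14.7770 (running +49.1380)
  i=5: -2.1432·-4.5833 − -0.7300·-3.6041 = +7.1919 (running +56.3299)
  i=6: -0.7300·-2.1704 − 2.9765·-4.5833 = +15.2264 (running +71.5563)
  i=7: 2.9765·-0.5510 − 3.6952·-2.1704 = +6.3799 (running +77.9362)
  i=8: 3.6952·2.6981 − 4.0481·-0.5510 = +12.2006 (running +90.1368)
Area = |Σ|/2 = |90.1368|/2 = 45.0684

Area at t=0.792: 45.0684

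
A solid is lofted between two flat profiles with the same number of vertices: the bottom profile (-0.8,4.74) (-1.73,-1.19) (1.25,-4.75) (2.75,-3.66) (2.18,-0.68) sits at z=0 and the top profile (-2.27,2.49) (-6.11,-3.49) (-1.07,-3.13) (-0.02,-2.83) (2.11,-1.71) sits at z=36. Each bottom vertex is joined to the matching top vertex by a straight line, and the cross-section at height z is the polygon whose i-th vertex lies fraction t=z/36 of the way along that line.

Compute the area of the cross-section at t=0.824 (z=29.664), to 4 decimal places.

Area at t=0.824: 25.0119

Cross-section at t=0.824: each vertex is (1-t)·p0[i] + t·p1[i].
  v1: (1-0.824)·(-0.8,4.74) + 0.824·(-2.27,2.49) = (-2.0113,2.8860)
  v2: (1-0.824)·(-1.73,-1.19) + 0.824·(-6.11,-3.49) = (-5.3391,-3.0852)
  v3: (1-0.824)·(1.25,-4.75) + 0.824·(-1.07,-3.13) = (-0.6617,-3.4151)
  v4: (1-0.824)·(2.75,-3.66) + 0.824·(-0.02,-2.83) = (0.4675,-2.9761)
  v5: (1-0.824)·(2.18,-0.68) + 0.824·(2.11,-1.71) = (2.1223,-1.5287)
Shoelace sum Σ(x_i·y_{i+1} − x_{i+1}·y_i):
  i=1: -2.0113·-3.0852 − -5.3391·2.8860 = +21.6139 (running +21.6139)
  i=2: -5.3391·-3.4151 − -0.6617·-3.0852 = +16.1923 (running +37.8062)
  i=3: -0.6617·-2.9761 − 0.4675·-3.4151 = +3.5658 (running +41.3721)
  i=4: 0.4675·-1.5287 − 2.1223·-2.9761 = +5.6015 (running +46.9736)
  i=5: 2.1223·2.8860 − -2.0113·-1.5287 = +3.0503 (running +50.0239)
Area = |Σ|/2 = |50.0239|/2 = 25.0119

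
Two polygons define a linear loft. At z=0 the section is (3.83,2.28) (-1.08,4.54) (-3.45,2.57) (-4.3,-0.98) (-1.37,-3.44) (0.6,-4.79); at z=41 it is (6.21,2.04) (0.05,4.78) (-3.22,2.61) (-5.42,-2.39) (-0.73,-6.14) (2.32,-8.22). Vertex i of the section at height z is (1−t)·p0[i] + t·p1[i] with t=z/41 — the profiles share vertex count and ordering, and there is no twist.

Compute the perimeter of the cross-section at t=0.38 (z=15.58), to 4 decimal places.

Perimeter at t=0.38: 30.1527

Cross-section at t=0.38: each vertex is (1-t)·p0[i] + t·p1[i].
  v1: (1-0.38)·(3.83,2.28) + 0.38·(6.21,2.04) = (4.7344,2.1888)
  v2: (1-0.38)·(-1.08,4.54) + 0.38·(0.05,4.78) = (-0.6506,4.6312)
  v3: (1-0.38)·(-3.45,2.57) + 0.38·(-3.22,2.61) = (-3.3626,2.5852)
  v4: (1-0.38)·(-4.3,-0.98) + 0.38·(-5.42,-2.39) = (-4.7256,-1.5158)
  v5: (1-0.38)·(-1.37,-3.44) + 0.38·(-0.73,-6.14) = (-1.1268,-4.4660)
  v6: (1-0.38)·(0.6,-4.79) + 0.38·(2.32,-8.22) = (1.2536,-6.0934)
Perimeter = Σ |v_{i+1} − v_i|:
  edge 1→2: √(-5.3850² + 2.4424²) = 5.9130 (running 5.9130)
  edge 2→3: √(-2.7120² + -2.0460²) = 3.3972 (running 9.3102)
  edge 3→4: √(-1.3630² + -4.1010²) = 4.3216 (running 13.6318)
  edge 4→5: √(3.5988² + -2.9502²) = 4.6535 (running 18.2853)
  edge 5→6: √(2.3804² + -1.6274²) = 2.8835 (running 21.1688)
  edge 6→1: √(3.4808² + 8.2822²) = 8.9839 (running 30.1527)
Perimeter = 30.1527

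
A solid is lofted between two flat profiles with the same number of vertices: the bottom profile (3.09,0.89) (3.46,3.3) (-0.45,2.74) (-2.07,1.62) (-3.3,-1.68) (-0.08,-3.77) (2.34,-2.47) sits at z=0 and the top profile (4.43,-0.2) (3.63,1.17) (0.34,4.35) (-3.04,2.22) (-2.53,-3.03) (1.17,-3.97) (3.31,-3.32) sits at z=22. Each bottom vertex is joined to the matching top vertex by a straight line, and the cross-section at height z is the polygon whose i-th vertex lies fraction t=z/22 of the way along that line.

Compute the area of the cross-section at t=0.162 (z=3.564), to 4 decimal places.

Area at t=0.162: 33.2000

Cross-section at t=0.162: each vertex is (1-t)·p0[i] + t·p1[i].
  v1: (1-0.162)·(3.09,0.89) + 0.162·(4.43,-0.2) = (3.3071,0.7134)
  v2: (1-0.162)·(3.46,3.3) + 0.162·(3.63,1.17) = (3.4875,2.9549)
  v3: (1-0.162)·(-0.45,2.74) + 0.162·(0.34,4.35) = (-0.3220,3.0008)
  v4: (1-0.162)·(-2.07,1.62) + 0.162·(-3.04,2.22) = (-2.2271,1.7172)
  v5: (1-0.162)·(-3.3,-1.68) + 0.162·(-2.53,-3.03) = (-3.1753,-1.8987)
  v6: (1-0.162)·(-0.08,-3.77) + 0.162·(1.17,-3.97) = (0.1225,-3.8024)
  v7: (1-0.162)·(2.34,-2.47) + 0.162·(3.31,-3.32) = (2.4971,-2.6077)
Shoelace sum Σ(x_i·y_{i+1} − x_{i+1}·y_i):
  i=1: 3.3071·2.9549 − 3.4875·0.7134 = +7.2841 (running +7.2841)
  i=2: 3.4875·3.0008 − -0.3220·2.9549 = +11.4170 (running +18.7012)
  i=3: -0.3220·1.7172 − -2.2271·3.0008 = +6.1303 (running +24.8314)
  i=4: -2.2271·-1.8987 − -3.1753·1.7172 = +9.6812 (running +34.5127)
  i=5: -3.1753·-3.8024 − 0.1225·-1.8987 = +12.3062 (running +46.8189)
  i=6: 0.1225·-2.6077 − 2.4971·-3.8024 = +9.1757 (running +55.9946)
  i=7: 2.4971·0.7134 − 3.3071·-2.6077 = +10.4054 (running +66.3999)
Area = |Σ|/2 = |66.3999|/2 = 33.2000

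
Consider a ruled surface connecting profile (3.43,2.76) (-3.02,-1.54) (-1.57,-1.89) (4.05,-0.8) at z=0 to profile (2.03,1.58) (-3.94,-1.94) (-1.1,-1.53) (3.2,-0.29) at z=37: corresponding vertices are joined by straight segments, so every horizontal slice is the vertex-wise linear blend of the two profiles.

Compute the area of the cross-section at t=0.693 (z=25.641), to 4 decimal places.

Area at t=0.693: 10.2136

Cross-section at t=0.693: each vertex is (1-t)·p0[i] + t·p1[i].
  v1: (1-0.693)·(3.43,2.76) + 0.693·(2.03,1.58) = (2.4598,1.9423)
  v2: (1-0.693)·(-3.02,-1.54) + 0.693·(-3.94,-1.94) = (-3.6576,-1.8172)
  v3: (1-0.693)·(-1.57,-1.89) + 0.693·(-1.1,-1.53) = (-1.2443,-1.6405)
  v4: (1-0.693)·(4.05,-0.8) + 0.693·(3.2,-0.29) = (3.4610,-0.4466)
Shoelace sum Σ(x_i·y_{i+1} − x_{i+1}·y_i):
  i=1: 2.4598·-1.8172 − -3.6576·1.9423 = +2.6340 (running +2.6340)
  i=2: -3.6576·-1.6405 − -1.2443·-1.8172 = +3.7392 (running +6.3732)
  i=3: -1.2443·-0.4466 − 3.4610·-1.6405 = +6.2334 (running +12.6066)
  i=4: 3.4610·1.9423 − 2.4598·-0.4466 = +7.8205 (running +20.4271)
Area = |Σ|/2 = |20.4271|/2 = 10.2136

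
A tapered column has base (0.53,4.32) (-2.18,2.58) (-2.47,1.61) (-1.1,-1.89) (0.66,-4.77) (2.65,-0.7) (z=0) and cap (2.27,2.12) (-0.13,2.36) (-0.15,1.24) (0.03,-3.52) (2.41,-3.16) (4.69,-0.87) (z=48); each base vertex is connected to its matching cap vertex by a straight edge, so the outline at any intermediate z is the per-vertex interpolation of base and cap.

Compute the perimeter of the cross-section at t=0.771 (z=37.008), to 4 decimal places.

Cross-section at t=0.771: each vertex is (1-t)·p0[i] + t·p1[i].
  v1: (1-0.771)·(0.53,4.32) + 0.771·(2.27,2.12) = (1.8715,2.6238)
  v2: (1-0.771)·(-2.18,2.58) + 0.771·(-0.13,2.36) = (-0.5995,2.4104)
  v3: (1-0.771)·(-2.47,1.61) + 0.771·(-0.15,1.24) = (-0.6813,1.3247)
  v4: (1-0.771)·(-1.1,-1.89) + 0.771·(0.03,-3.52) = (-0.2288,-3.1467)
  v5: (1-0.771)·(0.66,-4.77) + 0.771·(2.41,-3.16) = (2.0093,-3.5287)
  v6: (1-0.771)·(2.65,-0.7) + 0.771·(4.69,-0.87) = (4.2228,-0.8311)
Perimeter = Σ |v_{i+1} − v_i|:
  edge 1→2: √(-2.4710² + -0.2134²) = 2.4802 (running 2.4802)
  edge 2→3: √(-0.0818² + -1.0857²) = 1.0887 (running 3.5689)
  edge 3→4: √(0.4525² + -4.4715²) = 4.4943 (running 8.0632)
  edge 4→5: √(2.2380² + -0.3820²) = 2.2704 (running 10.3336)
  edge 5→6: √(2.2136² + 2.6976²) = 3.4896 (running 13.8232)
  edge 6→1: √(-2.3513² + 3.4549²) = 4.1791 (running 18.0023)
Perimeter = 18.0023

Perimeter at t=0.771: 18.0023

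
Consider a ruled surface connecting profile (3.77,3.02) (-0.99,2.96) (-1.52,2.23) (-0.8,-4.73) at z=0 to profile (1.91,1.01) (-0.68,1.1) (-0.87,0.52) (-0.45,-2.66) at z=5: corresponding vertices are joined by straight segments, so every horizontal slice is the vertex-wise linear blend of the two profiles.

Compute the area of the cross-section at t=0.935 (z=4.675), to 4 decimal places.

Area at t=0.935: 5.9670

Cross-section at t=0.935: each vertex is (1-t)·p0[i] + t·p1[i].
  v1: (1-0.935)·(3.77,3.02) + 0.935·(1.91,1.01) = (2.0309,1.1406)
  v2: (1-0.935)·(-0.99,2.96) + 0.935·(-0.68,1.1) = (-0.7001,1.2209)
  v3: (1-0.935)·(-1.52,2.23) + 0.935·(-0.87,0.52) = (-0.9122,0.6311)
  v4: (1-0.935)·(-0.8,-4.73) + 0.935·(-0.45,-2.66) = (-0.4728,-2.7946)
Shoelace sum Σ(x_i·y_{i+1} − x_{i+1}·y_i):
  i=1: 2.0309·1.2209 − -0.7001·1.1406 = +3.2782 (running +3.2782)
  i=2: -0.7001·0.6311 − -0.9122·1.2209 = +0.6719 (running +3.9500)
  i=3: -0.9122·-2.7946 − -0.4728·0.6311 = +2.8477 (running +6.7977)
  i=4: -0.4728·1.1406 − 2.0309·-2.7946 = +5.1362 (running +11.9339)
Area = |Σ|/2 = |11.9339|/2 = 5.9670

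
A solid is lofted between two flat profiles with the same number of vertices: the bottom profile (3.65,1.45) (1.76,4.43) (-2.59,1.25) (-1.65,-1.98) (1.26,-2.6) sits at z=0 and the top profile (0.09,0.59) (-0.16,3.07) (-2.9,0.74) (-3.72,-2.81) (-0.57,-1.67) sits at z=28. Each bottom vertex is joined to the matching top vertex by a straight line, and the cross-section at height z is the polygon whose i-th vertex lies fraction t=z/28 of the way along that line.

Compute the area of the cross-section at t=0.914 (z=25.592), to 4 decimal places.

Area at t=0.914: 13.2767

Cross-section at t=0.914: each vertex is (1-t)·p0[i] + t·p1[i].
  v1: (1-0.914)·(3.65,1.45) + 0.914·(0.09,0.59) = (0.3962,0.6640)
  v2: (1-0.914)·(1.76,4.43) + 0.914·(-0.16,3.07) = (0.0051,3.1870)
  v3: (1-0.914)·(-2.59,1.25) + 0.914·(-2.9,0.74) = (-2.8733,0.7839)
  v4: (1-0.914)·(-1.65,-1.98) + 0.914·(-3.72,-2.81) = (-3.5420,-2.7386)
  v5: (1-0.914)·(1.26,-2.6) + 0.914·(-0.57,-1.67) = (-0.4126,-1.7500)
Shoelace sum Σ(x_i·y_{i+1} − x_{i+1}·y_i):
  i=1: 0.3962·3.1870 − 0.0051·0.6640 = +1.2591 (running +1.2591)
  i=2: 0.0051·0.7839 − -2.8733·3.1870 = +9.1612 (running +10.4204)
  i=3: -2.8733·-2.7386 − -3.5420·0.7839 = +10.6454 (running +21.0658)
  i=4: -3.5420·-1.7500 − -0.4126·-2.7386 = +5.0684 (running +26.1342)
  i=5: -0.4126·0.6640 − 0.3962·-1.7500 = +0.4193 (running +26.5535)
Area = |Σ|/2 = |26.5535|/2 = 13.2767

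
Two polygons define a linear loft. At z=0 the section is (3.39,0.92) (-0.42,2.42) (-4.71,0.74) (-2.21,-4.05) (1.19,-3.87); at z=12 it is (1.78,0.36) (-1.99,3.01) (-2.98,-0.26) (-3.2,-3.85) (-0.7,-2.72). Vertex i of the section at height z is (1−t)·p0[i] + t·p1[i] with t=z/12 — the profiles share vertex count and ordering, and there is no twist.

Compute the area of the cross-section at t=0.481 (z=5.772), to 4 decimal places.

Cross-section at t=0.481: each vertex is (1-t)·p0[i] + t·p1[i].
  v1: (1-0.481)·(3.39,0.92) + 0.481·(1.78,0.36) = (2.6156,0.6506)
  v2: (1-0.481)·(-0.42,2.42) + 0.481·(-1.99,3.01) = (-1.1752,2.7038)
  v3: (1-0.481)·(-4.71,0.74) + 0.481·(-2.98,-0.26) = (-3.8779,0.2590)
  v4: (1-0.481)·(-2.21,-4.05) + 0.481·(-3.2,-3.85) = (-2.6862,-3.9538)
  v5: (1-0.481)·(1.19,-3.87) + 0.481·(-0.7,-2.72) = (0.2809,-3.3169)
Shoelace sum Σ(x_i·y_{i+1} − x_{i+1}·y_i):
  i=1: 2.6156·2.7038 − -1.1752·0.6506 = +7.8366 (running +7.8366)
  i=2: -1.1752·0.2590 − -3.8779·2.7038 = +10.1806 (running +18.0172)
  i=3: -3.8779·-3.9538 − -2.6862·0.2590 = +16.0280 (running +34.0452)
  i=4: -2.6862·-3.3169 − 0.2809·-3.9538 = +10.0204 (running +44.0656)
  i=5: 0.2809·0.6506 − 2.6156·-3.3169 = +8.8583 (running +52.9239)
Area = |Σ|/2 = |52.9239|/2 = 26.4619

Area at t=0.481: 26.4619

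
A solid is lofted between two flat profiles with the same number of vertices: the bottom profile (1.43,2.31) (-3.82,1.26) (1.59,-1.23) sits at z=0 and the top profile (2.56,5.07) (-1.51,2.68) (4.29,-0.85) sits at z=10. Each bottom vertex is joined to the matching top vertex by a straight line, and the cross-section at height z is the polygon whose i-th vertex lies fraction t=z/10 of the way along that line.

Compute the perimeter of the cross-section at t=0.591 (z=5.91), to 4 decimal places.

Cross-section at t=0.591: each vertex is (1-t)·p0[i] + t·p1[i].
  v1: (1-0.591)·(1.43,2.31) + 0.591·(2.56,5.07) = (2.0978,3.9412)
  v2: (1-0.591)·(-3.82,1.26) + 0.591·(-1.51,2.68) = (-2.4548,2.0992)
  v3: (1-0.591)·(1.59,-1.23) + 0.591·(4.29,-0.85) = (3.1857,-1.0054)
Perimeter = Σ |v_{i+1} − v_i|:
  edge 1→2: √(-4.5526² + -1.8419²) = 4.9111 (running 4.9111)
  edge 2→3: √(5.6405² + -3.1046²) = 6.4385 (running 11.3496)
  edge 3→1: √(-1.0879² + 4.9466²) = 5.0648 (running 16.4144)
Perimeter = 16.4144

Perimeter at t=0.591: 16.4144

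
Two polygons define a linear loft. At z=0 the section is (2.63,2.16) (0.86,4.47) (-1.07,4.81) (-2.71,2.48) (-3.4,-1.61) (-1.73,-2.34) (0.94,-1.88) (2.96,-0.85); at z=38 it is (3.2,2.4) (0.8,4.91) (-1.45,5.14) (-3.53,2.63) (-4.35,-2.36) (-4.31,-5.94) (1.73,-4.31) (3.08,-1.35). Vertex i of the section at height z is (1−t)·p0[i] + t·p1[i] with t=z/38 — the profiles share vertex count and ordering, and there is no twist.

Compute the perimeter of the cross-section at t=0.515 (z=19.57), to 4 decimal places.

Cross-section at t=0.515: each vertex is (1-t)·p0[i] + t·p1[i].
  v1: (1-0.515)·(2.63,2.16) + 0.515·(3.2,2.4) = (2.9236,2.2836)
  v2: (1-0.515)·(0.86,4.47) + 0.515·(0.8,4.91) = (0.8291,4.6966)
  v3: (1-0.515)·(-1.07,4.81) + 0.515·(-1.45,5.14) = (-1.2657,4.9799)
  v4: (1-0.515)·(-2.71,2.48) + 0.515·(-3.53,2.63) = (-3.1323,2.5572)
  v5: (1-0.515)·(-3.4,-1.61) + 0.515·(-4.35,-2.36) = (-3.8893,-1.9963)
  v6: (1-0.515)·(-1.73,-2.34) + 0.515·(-4.31,-5.94) = (-3.0587,-4.1940)
  v7: (1-0.515)·(0.94,-1.88) + 0.515·(1.73,-4.31) = (1.3468,-3.1314)
  v8: (1-0.515)·(2.96,-0.85) + 0.515·(3.08,-1.35) = (3.0218,-1.1075)
Perimeter = Σ |v_{i+1} − v_i|:
  edge 1→2: √(-2.0945² + 2.4130²) = 3.1952 (running 3.1952)
  edge 2→3: √(-2.0948² + 0.2833²) = 2.1139 (running 5.3091)
  edge 3→4: √(-1.8666² + -2.4227²) = 3.0584 (running 8.3675)
  edge 4→5: √(-0.7570² + -4.5535²) = 4.6160 (running 12.9834)
  edge 5→6: √(0.8306² + -2.1978²) = 2.3495 (running 15.3329)
  edge 6→7: √(4.4055² + 1.0626²) = 4.5319 (running 19.8648)
  edge 7→8: √(1.6749² + 2.0239²) = 2.6271 (running 22.4919)
  edge 8→1: √(-0.0982² + 3.3911²) = 3.3925 (running 25.8844)
Perimeter = 25.8844

Perimeter at t=0.515: 25.8844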